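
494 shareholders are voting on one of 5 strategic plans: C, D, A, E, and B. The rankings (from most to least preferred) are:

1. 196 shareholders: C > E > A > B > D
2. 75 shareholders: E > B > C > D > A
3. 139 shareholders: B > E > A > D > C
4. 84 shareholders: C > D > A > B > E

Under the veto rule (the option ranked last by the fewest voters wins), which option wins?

B

Last-place votes: C 139, D 196, A 75, E 84, B 0.
B is ranked last by the fewest voters, so B wins.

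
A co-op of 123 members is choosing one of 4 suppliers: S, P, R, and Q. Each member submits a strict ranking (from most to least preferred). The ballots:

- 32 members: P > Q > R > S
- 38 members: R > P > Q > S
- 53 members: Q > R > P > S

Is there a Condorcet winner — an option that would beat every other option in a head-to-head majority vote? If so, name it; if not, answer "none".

Checking pairwise contests:
P beats S 123–0.
R beats P 91–32.
Q beats R 85–38.
P beats Q 70–53.
Every option loses at least one head-to-head, so there is no Condorcet winner.

none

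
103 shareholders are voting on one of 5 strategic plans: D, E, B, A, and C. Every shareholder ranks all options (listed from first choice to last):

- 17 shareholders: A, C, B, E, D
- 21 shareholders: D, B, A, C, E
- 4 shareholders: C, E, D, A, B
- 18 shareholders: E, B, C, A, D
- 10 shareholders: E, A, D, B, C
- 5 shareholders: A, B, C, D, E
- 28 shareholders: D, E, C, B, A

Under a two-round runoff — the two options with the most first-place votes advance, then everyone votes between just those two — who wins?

Round 1 first-place votes: D 49, E 28, B 0, A 22, C 4.
D and E advance.
Runoff: D is preferred to E by 54 voters; E by 49.
D wins the runoff.

D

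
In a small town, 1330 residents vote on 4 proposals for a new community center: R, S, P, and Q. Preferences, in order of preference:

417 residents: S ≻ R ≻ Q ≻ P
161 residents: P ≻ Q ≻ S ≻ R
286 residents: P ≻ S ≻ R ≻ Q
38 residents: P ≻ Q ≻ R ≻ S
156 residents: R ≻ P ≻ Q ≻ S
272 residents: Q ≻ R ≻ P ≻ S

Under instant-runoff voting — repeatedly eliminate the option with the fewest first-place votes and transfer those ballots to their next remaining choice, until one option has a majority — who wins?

Round 1: R 156, S 417, P 485, Q 272. Eliminate R.
Round 2: S 417, P 641, Q 272. Eliminate Q.
Round 3: S 417, P 913. P has a majority.

P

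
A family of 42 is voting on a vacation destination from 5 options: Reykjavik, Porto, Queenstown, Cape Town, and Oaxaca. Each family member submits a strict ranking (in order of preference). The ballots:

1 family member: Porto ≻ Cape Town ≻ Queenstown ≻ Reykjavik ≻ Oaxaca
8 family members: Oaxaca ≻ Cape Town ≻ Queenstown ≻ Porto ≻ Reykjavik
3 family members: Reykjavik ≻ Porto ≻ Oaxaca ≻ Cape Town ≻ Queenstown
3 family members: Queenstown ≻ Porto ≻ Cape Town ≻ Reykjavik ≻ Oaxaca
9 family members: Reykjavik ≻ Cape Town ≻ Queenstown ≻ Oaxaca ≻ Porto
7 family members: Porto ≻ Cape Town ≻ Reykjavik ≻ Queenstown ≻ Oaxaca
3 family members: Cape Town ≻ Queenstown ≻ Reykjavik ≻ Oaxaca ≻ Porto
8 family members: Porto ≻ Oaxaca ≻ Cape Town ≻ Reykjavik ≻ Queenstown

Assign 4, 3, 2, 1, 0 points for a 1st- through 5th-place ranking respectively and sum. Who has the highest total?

Cape Town

Reykjavik: 1·1 + 8·0 + 3·4 + 3·1 + 9·4 + 7·2 + 3·2 + 8·1 = 80
Porto: 1·4 + 8·1 + 3·3 + 3·3 + 9·0 + 7·4 + 3·0 + 8·4 = 90
Queenstown: 1·2 + 8·2 + 3·0 + 3·4 + 9·2 + 7·1 + 3·3 + 8·0 = 64
Cape Town: 1·3 + 8·3 + 3·1 + 3·2 + 9·3 + 7·3 + 3·4 + 8·2 = 112
Oaxaca: 1·0 + 8·4 + 3·2 + 3·0 + 9·1 + 7·0 + 3·1 + 8·3 = 74
Cape Town has the highest Borda score (112).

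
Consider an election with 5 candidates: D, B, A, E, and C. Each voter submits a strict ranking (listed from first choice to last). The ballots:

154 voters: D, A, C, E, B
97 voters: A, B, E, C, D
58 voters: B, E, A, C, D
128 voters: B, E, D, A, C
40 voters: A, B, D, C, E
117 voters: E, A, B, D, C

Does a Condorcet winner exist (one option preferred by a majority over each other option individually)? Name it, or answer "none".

Checking pairwise contests:
B beats D 440–154.
A beats B 408–186.
E beats A 303–291.
B beats E 323–271.
D beats C 439–155.
Every option loses at least one head-to-head, so there is no Condorcet winner.

none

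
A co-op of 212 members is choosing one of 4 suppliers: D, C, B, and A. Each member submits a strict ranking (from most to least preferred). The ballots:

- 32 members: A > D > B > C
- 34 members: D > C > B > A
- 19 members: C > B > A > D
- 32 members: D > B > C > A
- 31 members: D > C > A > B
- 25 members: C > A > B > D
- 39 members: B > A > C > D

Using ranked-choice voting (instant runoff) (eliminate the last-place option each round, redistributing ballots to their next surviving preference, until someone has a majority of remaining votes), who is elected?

D

Round 1: D 97, C 44, B 39, A 32. Eliminate A.
Round 2: D 129, C 44, B 39. D has a majority.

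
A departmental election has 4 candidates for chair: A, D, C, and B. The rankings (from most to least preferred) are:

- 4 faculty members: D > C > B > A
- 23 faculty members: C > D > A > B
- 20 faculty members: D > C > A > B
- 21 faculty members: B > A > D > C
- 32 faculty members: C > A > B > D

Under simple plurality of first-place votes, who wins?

C

First-place votes: A 0, D 24, C 55, B 21.
C has the most first-place votes.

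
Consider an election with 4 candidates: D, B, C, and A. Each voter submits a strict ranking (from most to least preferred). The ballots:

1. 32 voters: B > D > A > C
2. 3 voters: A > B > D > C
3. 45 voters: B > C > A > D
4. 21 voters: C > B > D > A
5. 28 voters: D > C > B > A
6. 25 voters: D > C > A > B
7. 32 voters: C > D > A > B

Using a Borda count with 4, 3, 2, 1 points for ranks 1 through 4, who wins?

C

D: 32·3 + 3·2 + 45·1 + 21·2 + 28·4 + 25·4 + 32·3 = 497
B: 32·4 + 3·3 + 45·4 + 21·3 + 28·2 + 25·1 + 32·1 = 493
C: 32·1 + 3·1 + 45·3 + 21·4 + 28·3 + 25·3 + 32·4 = 541
A: 32·2 + 3·4 + 45·2 + 21·1 + 28·1 + 25·2 + 32·2 = 329
C has the highest Borda score (541).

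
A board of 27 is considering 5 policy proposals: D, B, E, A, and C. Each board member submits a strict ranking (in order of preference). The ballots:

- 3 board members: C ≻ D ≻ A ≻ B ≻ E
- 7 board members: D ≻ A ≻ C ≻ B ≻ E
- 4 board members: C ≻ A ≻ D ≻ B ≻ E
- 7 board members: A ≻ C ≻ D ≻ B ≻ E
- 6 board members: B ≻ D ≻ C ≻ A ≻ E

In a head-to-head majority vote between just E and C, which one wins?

C

Voters preferring E to C: 0; preferring C to E: 27.
C wins the head-to-head.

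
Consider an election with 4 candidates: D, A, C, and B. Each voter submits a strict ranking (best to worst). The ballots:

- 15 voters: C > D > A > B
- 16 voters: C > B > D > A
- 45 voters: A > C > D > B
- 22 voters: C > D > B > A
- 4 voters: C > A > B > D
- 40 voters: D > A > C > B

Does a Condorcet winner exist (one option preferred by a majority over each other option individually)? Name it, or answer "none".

none

Checking pairwise contests:
C beats D 102–40.
D beats A 93–49.
A beats C 85–57.
D beats B 122–20.
Every option loses at least one head-to-head, so there is no Condorcet winner.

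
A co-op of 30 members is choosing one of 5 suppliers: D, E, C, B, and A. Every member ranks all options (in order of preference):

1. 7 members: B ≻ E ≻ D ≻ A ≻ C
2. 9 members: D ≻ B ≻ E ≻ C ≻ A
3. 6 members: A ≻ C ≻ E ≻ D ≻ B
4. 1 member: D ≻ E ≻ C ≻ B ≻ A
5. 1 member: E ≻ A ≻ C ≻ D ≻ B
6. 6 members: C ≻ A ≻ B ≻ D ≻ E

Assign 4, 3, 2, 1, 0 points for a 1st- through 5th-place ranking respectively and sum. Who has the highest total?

B

D: 7·2 + 9·4 + 6·1 + 1·4 + 1·1 + 6·1 = 67
E: 7·3 + 9·2 + 6·2 + 1·3 + 1·4 + 6·0 = 58
C: 7·0 + 9·1 + 6·3 + 1·2 + 1·2 + 6·4 = 55
B: 7·4 + 9·3 + 6·0 + 1·1 + 1·0 + 6·2 = 68
A: 7·1 + 9·0 + 6·4 + 1·0 + 1·3 + 6·3 = 52
B has the highest Borda score (68).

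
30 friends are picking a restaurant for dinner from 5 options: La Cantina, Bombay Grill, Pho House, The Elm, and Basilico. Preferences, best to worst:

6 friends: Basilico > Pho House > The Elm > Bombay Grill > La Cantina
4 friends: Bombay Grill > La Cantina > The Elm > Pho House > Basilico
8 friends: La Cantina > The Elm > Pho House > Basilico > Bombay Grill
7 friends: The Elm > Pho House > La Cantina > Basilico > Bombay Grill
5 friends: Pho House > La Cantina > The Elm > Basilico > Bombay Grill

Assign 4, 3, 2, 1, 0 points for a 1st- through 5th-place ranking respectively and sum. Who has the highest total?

La Cantina: 6·0 + 4·3 + 8·4 + 7·2 + 5·3 = 73
Bombay Grill: 6·1 + 4·4 + 8·0 + 7·0 + 5·0 = 22
Pho House: 6·3 + 4·1 + 8·2 + 7·3 + 5·4 = 79
The Elm: 6·2 + 4·2 + 8·3 + 7·4 + 5·2 = 82
Basilico: 6·4 + 4·0 + 8·1 + 7·1 + 5·1 = 44
The Elm has the highest Borda score (82).

The Elm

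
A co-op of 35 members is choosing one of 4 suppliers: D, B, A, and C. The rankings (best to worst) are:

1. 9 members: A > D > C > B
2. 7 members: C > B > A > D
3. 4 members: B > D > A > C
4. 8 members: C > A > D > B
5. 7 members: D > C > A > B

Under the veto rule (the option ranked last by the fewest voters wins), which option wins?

Last-place votes: D 7, B 24, A 0, C 4.
A is ranked last by the fewest voters, so A wins.

A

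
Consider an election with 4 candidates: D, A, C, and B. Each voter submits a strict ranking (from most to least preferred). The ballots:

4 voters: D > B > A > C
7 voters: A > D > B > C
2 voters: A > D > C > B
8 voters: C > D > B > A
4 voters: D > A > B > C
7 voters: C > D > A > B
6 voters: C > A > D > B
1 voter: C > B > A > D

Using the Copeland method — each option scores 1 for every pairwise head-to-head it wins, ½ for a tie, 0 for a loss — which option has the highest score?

C

D: beats A and B; loses to C → score 2.
A: beats B; loses to D and C → score 1.
C: beats D, A, and B → score 3.
B: loses to D, A, and C → score 0.
C has the best pairwise record.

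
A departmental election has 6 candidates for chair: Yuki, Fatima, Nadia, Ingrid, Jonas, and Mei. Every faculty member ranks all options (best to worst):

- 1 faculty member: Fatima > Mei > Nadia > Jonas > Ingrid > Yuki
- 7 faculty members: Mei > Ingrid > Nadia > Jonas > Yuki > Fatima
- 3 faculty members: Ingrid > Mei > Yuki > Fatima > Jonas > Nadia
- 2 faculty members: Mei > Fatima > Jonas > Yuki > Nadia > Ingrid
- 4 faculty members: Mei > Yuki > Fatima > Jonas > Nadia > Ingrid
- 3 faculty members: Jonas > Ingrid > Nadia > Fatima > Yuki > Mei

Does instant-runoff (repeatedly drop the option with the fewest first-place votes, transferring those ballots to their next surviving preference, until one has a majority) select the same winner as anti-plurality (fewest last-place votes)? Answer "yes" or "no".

no

Instant-runoff — R1 Yuki 0, Fatima 1, Nadia 0, Ingrid 3, Jonas 3, Mei 13 (Mei winner). Winner: Mei.
Anti-plurality — last-place votes: Yuki 1, Fatima 7, Nadia 3, Ingrid 6, Jonas 0, Mei 3. Winner: Jonas.
The two methods disagree.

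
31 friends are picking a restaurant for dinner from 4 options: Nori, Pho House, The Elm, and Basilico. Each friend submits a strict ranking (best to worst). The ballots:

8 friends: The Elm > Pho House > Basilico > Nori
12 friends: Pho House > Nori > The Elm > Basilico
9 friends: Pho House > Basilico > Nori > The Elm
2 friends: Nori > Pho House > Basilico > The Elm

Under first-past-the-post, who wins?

Pho House

First-place votes: Nori 2, Pho House 21, The Elm 8, Basilico 0.
Pho House has the most first-place votes.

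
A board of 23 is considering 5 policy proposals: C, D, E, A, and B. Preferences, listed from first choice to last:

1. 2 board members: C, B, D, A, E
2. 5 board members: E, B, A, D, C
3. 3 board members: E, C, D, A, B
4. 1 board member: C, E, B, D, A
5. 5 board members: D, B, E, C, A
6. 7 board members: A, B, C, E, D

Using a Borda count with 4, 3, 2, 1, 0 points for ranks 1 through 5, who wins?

C: 2·4 + 5·0 + 3·3 + 1·4 + 5·1 + 7·2 = 40
D: 2·2 + 5·1 + 3·2 + 1·1 + 5·4 + 7·0 = 36
E: 2·0 + 5·4 + 3·4 + 1·3 + 5·2 + 7·1 = 52
A: 2·1 + 5·2 + 3·1 + 1·0 + 5·0 + 7·4 = 43
B: 2·3 + 5·3 + 3·0 + 1·2 + 5·3 + 7·3 = 59
B has the highest Borda score (59).

B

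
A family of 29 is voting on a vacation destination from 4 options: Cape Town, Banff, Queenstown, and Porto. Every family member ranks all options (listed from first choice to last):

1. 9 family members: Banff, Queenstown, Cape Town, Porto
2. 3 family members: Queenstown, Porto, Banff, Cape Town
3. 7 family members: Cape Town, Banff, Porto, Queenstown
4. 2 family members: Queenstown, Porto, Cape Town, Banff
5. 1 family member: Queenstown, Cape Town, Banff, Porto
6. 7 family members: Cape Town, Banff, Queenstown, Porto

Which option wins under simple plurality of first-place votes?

Cape Town

First-place votes: Cape Town 14, Banff 9, Queenstown 6, Porto 0.
Cape Town has the most first-place votes.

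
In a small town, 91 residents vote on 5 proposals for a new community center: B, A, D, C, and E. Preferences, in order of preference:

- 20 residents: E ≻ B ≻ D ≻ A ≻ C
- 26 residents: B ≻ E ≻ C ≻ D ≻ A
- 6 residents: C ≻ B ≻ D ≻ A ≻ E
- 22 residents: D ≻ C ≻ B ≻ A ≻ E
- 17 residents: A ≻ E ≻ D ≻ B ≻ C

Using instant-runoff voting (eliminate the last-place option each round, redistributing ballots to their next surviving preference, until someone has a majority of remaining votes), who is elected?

Round 1: B 26, A 17, D 22, C 6, E 20. Eliminate C.
Round 2: B 32, A 17, D 22, E 20. Eliminate A.
Round 3: B 32, D 22, E 37. Eliminate D.
Round 4: B 54, E 37. B has a majority.

B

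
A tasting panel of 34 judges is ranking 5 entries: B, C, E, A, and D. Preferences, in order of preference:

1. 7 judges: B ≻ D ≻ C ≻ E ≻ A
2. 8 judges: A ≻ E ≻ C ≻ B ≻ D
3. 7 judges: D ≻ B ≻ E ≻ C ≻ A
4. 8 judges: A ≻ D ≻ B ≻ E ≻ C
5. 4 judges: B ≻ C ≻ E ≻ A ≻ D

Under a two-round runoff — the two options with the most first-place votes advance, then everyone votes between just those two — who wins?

Round 1 first-place votes: B 11, C 0, E 0, A 16, D 7.
A and B advance.
Runoff: A is preferred to B by 16 voters; B by 18.
B wins the runoff.

B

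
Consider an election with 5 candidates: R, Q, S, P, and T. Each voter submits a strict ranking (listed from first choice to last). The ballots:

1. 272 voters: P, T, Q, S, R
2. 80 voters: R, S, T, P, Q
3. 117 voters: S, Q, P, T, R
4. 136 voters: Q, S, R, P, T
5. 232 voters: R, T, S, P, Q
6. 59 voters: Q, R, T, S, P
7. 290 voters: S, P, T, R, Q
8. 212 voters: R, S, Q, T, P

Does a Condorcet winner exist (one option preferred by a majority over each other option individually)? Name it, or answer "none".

S

S vs R: 815–583 for S.
S vs Q: 931–467 for S.
S vs P: 1126–272 for S.
S vs T: 835–563 for S.
S beats every other option head-to-head.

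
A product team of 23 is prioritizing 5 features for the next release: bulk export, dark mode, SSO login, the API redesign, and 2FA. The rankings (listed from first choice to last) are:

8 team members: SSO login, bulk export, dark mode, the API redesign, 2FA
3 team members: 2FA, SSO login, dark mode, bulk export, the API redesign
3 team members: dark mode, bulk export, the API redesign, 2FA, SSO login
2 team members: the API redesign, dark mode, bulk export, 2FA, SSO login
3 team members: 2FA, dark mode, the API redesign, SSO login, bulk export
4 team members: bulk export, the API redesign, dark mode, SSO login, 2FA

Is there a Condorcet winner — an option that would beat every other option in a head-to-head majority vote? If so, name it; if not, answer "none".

none

Checking pairwise contests:
SSO login beats bulk export 14–9.
bulk export beats dark mode 12–11.
dark mode beats SSO login 12–11.
bulk export beats the API redesign 18–5.
bulk export beats 2FA 17–6.
Every option loses at least one head-to-head, so there is no Condorcet winner.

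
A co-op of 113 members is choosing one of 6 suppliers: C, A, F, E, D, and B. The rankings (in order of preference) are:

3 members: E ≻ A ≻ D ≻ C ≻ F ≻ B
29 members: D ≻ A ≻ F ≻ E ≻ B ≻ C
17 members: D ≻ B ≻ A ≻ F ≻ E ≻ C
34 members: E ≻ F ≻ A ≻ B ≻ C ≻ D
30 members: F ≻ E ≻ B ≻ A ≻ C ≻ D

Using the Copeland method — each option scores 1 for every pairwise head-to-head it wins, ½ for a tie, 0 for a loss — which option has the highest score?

F

C: beats D; loses to A, F, E, and B → score 1.
A: beats C, D, and B; loses to F and E → score 3.
F: beats C, A, E, D, and B → score 5.
E: beats C, A, D, and B; loses to F → score 4.
D: loses to C, A, F, E, and B → score 0.
B: beats C and D; loses to A, F, and E → score 2.
F has the best pairwise record.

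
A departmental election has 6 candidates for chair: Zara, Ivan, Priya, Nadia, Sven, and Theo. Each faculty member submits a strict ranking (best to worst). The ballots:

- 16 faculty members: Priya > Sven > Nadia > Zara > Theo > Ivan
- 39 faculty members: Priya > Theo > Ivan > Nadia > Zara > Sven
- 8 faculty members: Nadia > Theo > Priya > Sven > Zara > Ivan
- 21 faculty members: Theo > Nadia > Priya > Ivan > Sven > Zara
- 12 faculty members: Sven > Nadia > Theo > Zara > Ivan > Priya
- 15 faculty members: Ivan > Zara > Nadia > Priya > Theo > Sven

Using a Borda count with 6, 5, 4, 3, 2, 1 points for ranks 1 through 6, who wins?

Priya

Zara: 16·3 + 39·2 + 8·2 + 21·1 + 12·3 + 15·5 = 274
Ivan: 16·1 + 39·4 + 8·1 + 21·3 + 12·2 + 15·6 = 357
Priya: 16·6 + 39·6 + 8·4 + 21·4 + 12·1 + 15·3 = 503
Nadia: 16·4 + 39·3 + 8·6 + 21·5 + 12·5 + 15·4 = 454
Sven: 16·5 + 39·1 + 8·3 + 21·2 + 12·6 + 15·1 = 272
Theo: 16·2 + 39·5 + 8·5 + 21·6 + 12·4 + 15·2 = 471
Priya has the highest Borda score (503).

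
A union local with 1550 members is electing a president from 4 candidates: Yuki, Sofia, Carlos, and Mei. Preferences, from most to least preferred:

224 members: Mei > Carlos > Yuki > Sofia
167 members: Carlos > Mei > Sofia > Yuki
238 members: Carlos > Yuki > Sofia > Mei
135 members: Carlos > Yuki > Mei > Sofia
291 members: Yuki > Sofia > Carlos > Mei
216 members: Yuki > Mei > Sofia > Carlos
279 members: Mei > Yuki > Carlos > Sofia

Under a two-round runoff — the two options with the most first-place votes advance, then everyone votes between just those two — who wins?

Round 1 first-place votes: Yuki 507, Sofia 0, Carlos 540, Mei 503.
Carlos and Yuki advance.
Runoff: Carlos is preferred to Yuki by 764 voters; Yuki by 786.
Yuki wins the runoff.

Yuki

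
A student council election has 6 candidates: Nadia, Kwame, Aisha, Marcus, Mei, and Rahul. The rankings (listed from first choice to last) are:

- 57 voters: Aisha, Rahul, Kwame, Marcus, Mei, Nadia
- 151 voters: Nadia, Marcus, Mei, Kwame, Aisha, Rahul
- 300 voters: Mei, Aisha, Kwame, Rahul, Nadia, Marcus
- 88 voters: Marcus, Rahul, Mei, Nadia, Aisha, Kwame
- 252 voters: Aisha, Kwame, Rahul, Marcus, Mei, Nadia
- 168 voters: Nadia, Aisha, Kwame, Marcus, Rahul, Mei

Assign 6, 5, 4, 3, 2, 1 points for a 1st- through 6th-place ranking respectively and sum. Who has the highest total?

Nadia: 57·1 + 151·6 + 300·2 + 88·3 + 252·1 + 168·6 = 3087
Kwame: 57·4 + 151·3 + 300·4 + 88·1 + 252·5 + 168·4 = 3901
Aisha: 57·6 + 151·2 + 300·5 + 88·2 + 252·6 + 168·5 = 4672
Marcus: 57·3 + 151·5 + 300·1 + 88·6 + 252·3 + 168·3 = 3014
Mei: 57·2 + 151·4 + 300·6 + 88·4 + 252·2 + 168·1 = 3542
Rahul: 57·5 + 151·1 + 300·3 + 88·5 + 252·4 + 168·2 = 3120
Aisha has the highest Borda score (4672).

Aisha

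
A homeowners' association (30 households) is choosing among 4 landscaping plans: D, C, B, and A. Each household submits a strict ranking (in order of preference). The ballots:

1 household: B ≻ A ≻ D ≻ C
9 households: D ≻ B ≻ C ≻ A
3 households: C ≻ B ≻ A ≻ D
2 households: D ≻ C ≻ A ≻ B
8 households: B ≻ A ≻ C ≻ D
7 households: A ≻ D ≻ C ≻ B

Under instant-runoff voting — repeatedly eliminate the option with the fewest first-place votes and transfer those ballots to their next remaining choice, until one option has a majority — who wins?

Round 1: D 11, C 3, B 9, A 7. Eliminate C.
Round 2: D 11, B 12, A 7. Eliminate A.
Round 3: D 18, B 12. D has a majority.

D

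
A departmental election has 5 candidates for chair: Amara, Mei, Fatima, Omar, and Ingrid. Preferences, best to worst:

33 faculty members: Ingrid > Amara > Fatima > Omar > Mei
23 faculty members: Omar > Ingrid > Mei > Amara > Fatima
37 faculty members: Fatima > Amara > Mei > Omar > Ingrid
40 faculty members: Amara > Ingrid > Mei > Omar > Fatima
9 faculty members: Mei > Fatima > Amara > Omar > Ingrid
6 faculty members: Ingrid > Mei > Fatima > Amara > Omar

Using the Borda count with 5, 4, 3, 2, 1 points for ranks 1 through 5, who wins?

Amara

Amara: 33·4 + 23·2 + 37·4 + 40·5 + 9·3 + 6·2 = 565
Mei: 33·1 + 23·3 + 37·3 + 40·3 + 9·5 + 6·4 = 402
Fatima: 33·3 + 23·1 + 37·5 + 40·1 + 9·4 + 6·3 = 401
Omar: 33·2 + 23·5 + 37·2 + 40·2 + 9·2 + 6·1 = 359
Ingrid: 33·5 + 23·4 + 37·1 + 40·4 + 9·1 + 6·5 = 493
Amara has the highest Borda score (565).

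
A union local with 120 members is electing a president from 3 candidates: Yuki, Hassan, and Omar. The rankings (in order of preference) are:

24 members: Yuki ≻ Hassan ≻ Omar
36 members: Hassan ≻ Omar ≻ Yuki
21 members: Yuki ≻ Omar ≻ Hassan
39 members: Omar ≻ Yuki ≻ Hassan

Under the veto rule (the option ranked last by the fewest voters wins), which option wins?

Last-place votes: Yuki 36, Hassan 60, Omar 24.
Omar is ranked last by the fewest voters, so Omar wins.

Omar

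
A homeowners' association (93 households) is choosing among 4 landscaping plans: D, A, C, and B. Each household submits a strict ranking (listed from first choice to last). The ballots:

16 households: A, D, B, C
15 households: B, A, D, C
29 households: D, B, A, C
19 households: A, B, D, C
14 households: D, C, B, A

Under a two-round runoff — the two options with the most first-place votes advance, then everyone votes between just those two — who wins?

Round 1 first-place votes: D 43, A 35, C 0, B 15.
D and A advance.
Runoff: D is preferred to A by 43 voters; A by 50.
A wins the runoff.

A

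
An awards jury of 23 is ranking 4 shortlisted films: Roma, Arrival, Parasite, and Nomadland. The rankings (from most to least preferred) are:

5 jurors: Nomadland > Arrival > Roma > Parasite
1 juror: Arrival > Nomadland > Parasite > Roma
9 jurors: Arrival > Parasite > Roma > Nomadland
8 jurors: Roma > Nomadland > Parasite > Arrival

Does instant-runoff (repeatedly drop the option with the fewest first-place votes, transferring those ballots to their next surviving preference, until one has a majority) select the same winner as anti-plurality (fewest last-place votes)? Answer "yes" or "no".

no

Instant-runoff — R1 Roma 8, Arrival 10, Parasite 0, Nomadland 5 (Parasite out); R2 Roma 8, Arrival 10, Nomadland 5 (Nomadland out); R3 Roma 8, Arrival 15 (Arrival winner). Winner: Arrival.
Anti-plurality — last-place votes: Roma 1, Arrival 8, Parasite 5, Nomadland 9. Winner: Roma.
The two methods disagree.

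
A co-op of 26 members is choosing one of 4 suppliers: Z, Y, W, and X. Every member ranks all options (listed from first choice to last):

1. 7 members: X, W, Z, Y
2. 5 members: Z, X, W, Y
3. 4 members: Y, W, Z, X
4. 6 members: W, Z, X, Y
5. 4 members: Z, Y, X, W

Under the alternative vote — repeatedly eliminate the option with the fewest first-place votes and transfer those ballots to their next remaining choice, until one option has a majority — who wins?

Round 1: Z 9, Y 4, W 6, X 7. Eliminate Y.
Round 2: Z 9, W 10, X 7. Eliminate X.
Round 3: Z 9, W 17. W has a majority.

W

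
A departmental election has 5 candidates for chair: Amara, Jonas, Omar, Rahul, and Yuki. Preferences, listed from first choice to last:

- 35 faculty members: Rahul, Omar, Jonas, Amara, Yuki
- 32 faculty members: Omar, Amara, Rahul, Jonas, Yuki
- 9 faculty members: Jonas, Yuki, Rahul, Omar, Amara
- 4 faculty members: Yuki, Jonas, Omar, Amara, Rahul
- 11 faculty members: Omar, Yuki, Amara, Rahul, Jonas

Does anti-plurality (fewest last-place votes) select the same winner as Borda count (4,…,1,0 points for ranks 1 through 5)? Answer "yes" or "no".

Anti-plurality — last-place votes: Amara 9, Jonas 11, Omar 0, Rahul 4, Yuki 67. Winner: Omar.
Borda — scores: Amara 157, Jonas 150, Omar 294, Rahul 233, Yuki 76. Winner: Omar.
The two methods agree.

yes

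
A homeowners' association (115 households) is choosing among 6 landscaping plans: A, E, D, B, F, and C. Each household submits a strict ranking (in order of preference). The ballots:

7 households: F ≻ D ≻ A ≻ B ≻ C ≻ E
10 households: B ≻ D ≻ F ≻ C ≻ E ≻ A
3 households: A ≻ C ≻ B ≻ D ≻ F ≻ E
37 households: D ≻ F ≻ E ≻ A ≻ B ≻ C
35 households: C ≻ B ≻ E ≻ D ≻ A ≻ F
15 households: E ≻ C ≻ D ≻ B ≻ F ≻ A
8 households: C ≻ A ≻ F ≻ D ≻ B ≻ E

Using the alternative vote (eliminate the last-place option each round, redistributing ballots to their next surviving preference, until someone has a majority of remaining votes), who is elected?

C

Round 1: A 3, E 15, D 37, B 10, F 7, C 43. Eliminate A.
Round 2: E 15, D 37, B 10, F 7, C 46. Eliminate F.
Round 3: E 15, D 44, B 10, C 46. Eliminate B.
Round 4: E 15, D 54, C 46. Eliminate E.
Round 5: D 54, C 61. C has a majority.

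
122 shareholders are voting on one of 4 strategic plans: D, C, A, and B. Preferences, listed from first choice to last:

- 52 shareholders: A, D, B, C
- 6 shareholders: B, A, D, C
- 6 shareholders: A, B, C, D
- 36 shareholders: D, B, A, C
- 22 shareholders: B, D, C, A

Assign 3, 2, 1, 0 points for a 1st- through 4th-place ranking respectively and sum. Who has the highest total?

D: 52·2 + 6·1 + 6·0 + 36·3 + 22·2 = 262
C: 52·0 + 6·0 + 6·1 + 36·0 + 22·1 = 28
A: 52·3 + 6·2 + 6·3 + 36·1 + 22·0 = 222
B: 52·1 + 6·3 + 6·2 + 36·2 + 22·3 = 220
D has the highest Borda score (262).

D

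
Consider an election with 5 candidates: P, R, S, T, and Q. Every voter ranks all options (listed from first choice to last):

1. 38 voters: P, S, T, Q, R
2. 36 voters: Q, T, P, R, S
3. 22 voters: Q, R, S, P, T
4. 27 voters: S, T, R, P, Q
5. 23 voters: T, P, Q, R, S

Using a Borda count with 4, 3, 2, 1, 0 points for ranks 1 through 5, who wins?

P: 38·4 + 36·2 + 22·1 + 27·1 + 23·3 = 342
R: 38·0 + 36·1 + 22·3 + 27·2 + 23·1 = 179
S: 38·3 + 36·0 + 22·2 + 27·4 + 23·0 = 266
T: 38·2 + 36·3 + 22·0 + 27·3 + 23·4 = 357
Q: 38·1 + 36·4 + 22·4 + 27·0 + 23·2 = 316
T has the highest Borda score (357).

T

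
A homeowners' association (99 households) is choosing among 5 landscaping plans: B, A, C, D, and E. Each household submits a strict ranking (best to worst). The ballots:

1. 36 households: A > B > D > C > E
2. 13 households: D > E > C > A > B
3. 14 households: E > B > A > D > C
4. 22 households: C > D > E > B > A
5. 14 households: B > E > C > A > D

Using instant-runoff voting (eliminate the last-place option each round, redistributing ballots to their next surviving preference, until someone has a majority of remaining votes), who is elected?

Round 1: B 14, A 36, C 22, D 13, E 14. Eliminate D.
Round 2: B 14, A 36, C 22, E 27. Eliminate B.
Round 3: A 36, C 22, E 41. Eliminate C.
Round 4: A 36, E 63. E has a majority.

E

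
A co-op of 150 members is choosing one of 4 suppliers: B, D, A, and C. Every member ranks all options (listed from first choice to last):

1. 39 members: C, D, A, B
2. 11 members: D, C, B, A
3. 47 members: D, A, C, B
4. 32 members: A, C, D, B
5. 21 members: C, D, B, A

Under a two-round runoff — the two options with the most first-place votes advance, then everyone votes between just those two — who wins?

Round 1 first-place votes: B 0, D 58, A 32, C 60.
C and D advance.
Runoff: C is preferred to D by 92 voters; D by 58.
C wins the runoff.

C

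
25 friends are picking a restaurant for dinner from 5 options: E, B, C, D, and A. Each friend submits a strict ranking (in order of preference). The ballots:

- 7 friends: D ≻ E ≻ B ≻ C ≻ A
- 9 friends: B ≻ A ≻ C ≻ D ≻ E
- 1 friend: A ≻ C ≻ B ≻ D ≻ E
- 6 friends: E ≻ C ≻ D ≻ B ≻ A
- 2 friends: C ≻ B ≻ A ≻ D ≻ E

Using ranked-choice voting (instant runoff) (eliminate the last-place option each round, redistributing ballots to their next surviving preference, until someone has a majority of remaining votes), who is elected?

D

Round 1: E 6, B 9, C 2, D 7, A 1. Eliminate A.
Round 2: E 6, B 9, C 3, D 7. Eliminate C.
Round 3: E 6, B 12, D 7. Eliminate E.
Round 4: B 12, D 13. D has a majority.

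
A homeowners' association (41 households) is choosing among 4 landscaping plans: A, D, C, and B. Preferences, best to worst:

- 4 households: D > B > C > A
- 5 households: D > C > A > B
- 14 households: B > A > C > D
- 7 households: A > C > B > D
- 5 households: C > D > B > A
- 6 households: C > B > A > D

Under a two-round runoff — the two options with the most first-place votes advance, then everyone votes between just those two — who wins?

C

Round 1 first-place votes: A 7, D 9, C 11, B 14.
B and C advance.
Runoff: B is preferred to C by 18 voters; C by 23.
C wins the runoff.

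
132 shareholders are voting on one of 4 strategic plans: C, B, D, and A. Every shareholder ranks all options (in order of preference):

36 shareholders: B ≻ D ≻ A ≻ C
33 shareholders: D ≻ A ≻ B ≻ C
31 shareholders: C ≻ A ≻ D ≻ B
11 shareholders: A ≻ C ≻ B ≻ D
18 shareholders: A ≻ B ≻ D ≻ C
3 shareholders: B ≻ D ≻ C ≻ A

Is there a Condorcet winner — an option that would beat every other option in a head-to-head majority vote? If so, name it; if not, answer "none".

Checking pairwise contests:
B beats C 90–42.
A beats B 93–39.
B beats D 68–64.
D beats A 72–60.
Every option loses at least one head-to-head, so there is no Condorcet winner.

none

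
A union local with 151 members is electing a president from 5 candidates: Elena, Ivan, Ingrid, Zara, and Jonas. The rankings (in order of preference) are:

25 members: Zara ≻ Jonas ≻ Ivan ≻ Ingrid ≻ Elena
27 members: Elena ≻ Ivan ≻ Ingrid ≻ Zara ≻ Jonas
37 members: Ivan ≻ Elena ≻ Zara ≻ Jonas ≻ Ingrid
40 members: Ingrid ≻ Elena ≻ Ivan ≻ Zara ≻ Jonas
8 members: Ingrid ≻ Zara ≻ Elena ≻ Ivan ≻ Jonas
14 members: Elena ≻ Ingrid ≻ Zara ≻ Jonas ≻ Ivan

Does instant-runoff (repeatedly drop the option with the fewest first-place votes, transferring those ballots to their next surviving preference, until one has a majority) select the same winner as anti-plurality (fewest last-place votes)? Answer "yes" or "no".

Instant-runoff — R1 Elena 41, Ivan 37, Ingrid 48, Zara 25, Jonas 0 (Jonas out); R2 Elena 41, Ivan 37, Ingrid 48, Zara 25 (Zara out); R3 Elena 41, Ivan 62, Ingrid 48 (Elena out); R4 Ivan 89, Ingrid 62 (Ivan winner). Winner: Ivan.
Anti-plurality — last-place votes: Elena 25, Ivan 14, Ingrid 37, Zara 0, Jonas 75. Winner: Zara.
The two methods disagree.

no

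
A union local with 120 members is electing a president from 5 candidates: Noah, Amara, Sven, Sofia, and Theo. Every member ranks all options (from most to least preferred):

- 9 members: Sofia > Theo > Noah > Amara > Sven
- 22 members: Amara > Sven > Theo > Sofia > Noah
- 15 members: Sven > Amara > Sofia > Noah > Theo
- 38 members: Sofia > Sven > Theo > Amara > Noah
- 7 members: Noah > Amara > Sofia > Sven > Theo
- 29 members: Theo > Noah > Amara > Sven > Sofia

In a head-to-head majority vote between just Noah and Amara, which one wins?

Amara

Voters preferring Noah to Amara: 45; preferring Amara to Noah: 75.
Amara wins the head-to-head.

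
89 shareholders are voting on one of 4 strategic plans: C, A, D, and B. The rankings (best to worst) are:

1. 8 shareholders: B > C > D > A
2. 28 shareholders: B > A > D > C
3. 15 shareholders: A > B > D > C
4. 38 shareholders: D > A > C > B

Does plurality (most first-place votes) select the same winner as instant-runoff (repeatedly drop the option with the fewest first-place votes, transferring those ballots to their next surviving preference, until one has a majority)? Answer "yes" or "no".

Plurality — first-place votes: C 0, A 15, D 38, B 36. Winner: D.
Instant-runoff — R1 C 0, A 15, D 38, B 36 (C out); R2 A 15, D 38, B 36 (A out); R3 D 38, B 51 (B winner). Winner: B.
The two methods disagree.

no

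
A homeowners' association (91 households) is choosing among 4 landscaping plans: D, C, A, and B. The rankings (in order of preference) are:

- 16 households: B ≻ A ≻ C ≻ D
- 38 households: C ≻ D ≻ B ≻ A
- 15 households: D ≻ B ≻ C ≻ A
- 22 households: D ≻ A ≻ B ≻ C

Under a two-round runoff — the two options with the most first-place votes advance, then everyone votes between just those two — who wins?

C

Round 1 first-place votes: D 37, C 38, A 0, B 16.
C and D advance.
Runoff: C is preferred to D by 54 voters; D by 37.
C wins the runoff.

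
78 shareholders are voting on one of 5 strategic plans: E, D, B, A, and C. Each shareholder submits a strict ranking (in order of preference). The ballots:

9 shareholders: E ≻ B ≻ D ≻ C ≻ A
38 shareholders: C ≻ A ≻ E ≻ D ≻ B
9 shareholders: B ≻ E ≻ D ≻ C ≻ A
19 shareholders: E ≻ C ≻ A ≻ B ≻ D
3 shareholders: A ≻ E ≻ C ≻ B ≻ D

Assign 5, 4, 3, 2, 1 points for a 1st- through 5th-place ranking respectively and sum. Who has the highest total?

C

E: 9·5 + 38·3 + 9·4 + 19·5 + 3·4 = 302
D: 9·3 + 38·2 + 9·3 + 19·1 + 3·1 = 152
B: 9·4 + 38·1 + 9·5 + 19·2 + 3·2 = 163
A: 9·1 + 38·4 + 9·1 + 19·3 + 3·5 = 242
C: 9·2 + 38·5 + 9·2 + 19·4 + 3·3 = 311
C has the highest Borda score (311).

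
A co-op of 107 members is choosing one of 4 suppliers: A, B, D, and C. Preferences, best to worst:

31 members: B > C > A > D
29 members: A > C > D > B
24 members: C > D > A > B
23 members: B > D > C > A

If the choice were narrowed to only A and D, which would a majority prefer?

A

Voters preferring A to D: 60; preferring D to A: 47.
A wins the head-to-head.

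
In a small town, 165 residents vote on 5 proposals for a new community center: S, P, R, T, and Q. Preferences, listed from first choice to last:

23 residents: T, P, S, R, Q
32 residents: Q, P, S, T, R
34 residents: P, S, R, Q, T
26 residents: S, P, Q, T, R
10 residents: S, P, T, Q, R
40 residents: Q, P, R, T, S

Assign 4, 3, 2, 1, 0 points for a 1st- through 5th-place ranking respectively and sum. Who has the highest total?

P

S: 23·2 + 32·2 + 34·3 + 26·4 + 10·4 + 40·0 = 356
P: 23·3 + 32·3 + 34·4 + 26·3 + 10·3 + 40·3 = 529
R: 23·1 + 32·0 + 34·2 + 26·0 + 10·0 + 40·2 = 171
T: 23·4 + 32·1 + 34·0 + 26·1 + 10·2 + 40·1 = 210
Q: 23·0 + 32·4 + 34·1 + 26·2 + 10·1 + 40·4 = 384
P has the highest Borda score (529).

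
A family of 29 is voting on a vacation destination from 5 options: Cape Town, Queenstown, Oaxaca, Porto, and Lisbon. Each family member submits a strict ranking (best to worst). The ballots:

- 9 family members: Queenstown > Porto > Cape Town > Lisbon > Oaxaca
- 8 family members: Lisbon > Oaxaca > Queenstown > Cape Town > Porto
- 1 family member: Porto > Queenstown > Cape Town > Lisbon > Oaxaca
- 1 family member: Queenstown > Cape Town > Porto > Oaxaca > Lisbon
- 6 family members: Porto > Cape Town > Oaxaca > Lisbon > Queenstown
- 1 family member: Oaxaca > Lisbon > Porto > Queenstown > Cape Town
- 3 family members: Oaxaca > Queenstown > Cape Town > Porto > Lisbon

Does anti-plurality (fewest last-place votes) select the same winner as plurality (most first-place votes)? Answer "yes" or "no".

Anti-plurality — last-place votes: Cape Town 1, Queenstown 6, Oaxaca 10, Porto 8, Lisbon 4. Winner: Cape Town.
Plurality — first-place votes: Cape Town 0, Queenstown 10, Oaxaca 4, Porto 7, Lisbon 8. Winner: Queenstown.
The two methods disagree.

no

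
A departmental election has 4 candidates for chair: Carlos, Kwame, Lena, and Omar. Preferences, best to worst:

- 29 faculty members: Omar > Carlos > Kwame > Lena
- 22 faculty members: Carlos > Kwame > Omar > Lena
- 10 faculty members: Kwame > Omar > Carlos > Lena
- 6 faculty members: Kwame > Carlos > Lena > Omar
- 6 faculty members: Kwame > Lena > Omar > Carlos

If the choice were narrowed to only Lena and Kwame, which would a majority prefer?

Kwame

Voters preferring Lena to Kwame: 0; preferring Kwame to Lena: 73.
Kwame wins the head-to-head.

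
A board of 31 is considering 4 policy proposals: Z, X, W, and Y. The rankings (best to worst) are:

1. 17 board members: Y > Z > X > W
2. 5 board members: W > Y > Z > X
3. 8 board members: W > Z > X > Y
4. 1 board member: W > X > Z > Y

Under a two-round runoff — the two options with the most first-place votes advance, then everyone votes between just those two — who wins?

Round 1 first-place votes: Z 0, X 0, W 14, Y 17.
Y and W advance.
Runoff: Y is preferred to W by 17 voters; W by 14.
Y wins the runoff.

Y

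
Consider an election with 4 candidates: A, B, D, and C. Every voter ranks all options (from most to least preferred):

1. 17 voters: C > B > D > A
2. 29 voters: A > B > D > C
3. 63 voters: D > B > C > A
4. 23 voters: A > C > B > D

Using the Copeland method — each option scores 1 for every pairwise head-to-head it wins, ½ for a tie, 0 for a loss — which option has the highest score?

A: loses to B, D, and C → score 0.
B: beats A, D, and C → score 3.
D: beats A and C; loses to B → score 2.
C: beats A; loses to B and D → score 1.
B has the best pairwise record.

B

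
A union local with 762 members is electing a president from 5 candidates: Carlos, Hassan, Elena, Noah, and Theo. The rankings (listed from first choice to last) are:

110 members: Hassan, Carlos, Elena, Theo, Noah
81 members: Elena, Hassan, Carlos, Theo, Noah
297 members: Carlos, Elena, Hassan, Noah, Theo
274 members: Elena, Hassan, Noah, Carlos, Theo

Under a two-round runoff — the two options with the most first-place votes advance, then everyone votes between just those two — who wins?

Round 1 first-place votes: Carlos 297, Hassan 110, Elena 355, Noah 0, Theo 0.
Elena and Carlos advance.
Runoff: Elena is preferred to Carlos by 355 voters; Carlos by 407.
Carlos wins the runoff.

Carlos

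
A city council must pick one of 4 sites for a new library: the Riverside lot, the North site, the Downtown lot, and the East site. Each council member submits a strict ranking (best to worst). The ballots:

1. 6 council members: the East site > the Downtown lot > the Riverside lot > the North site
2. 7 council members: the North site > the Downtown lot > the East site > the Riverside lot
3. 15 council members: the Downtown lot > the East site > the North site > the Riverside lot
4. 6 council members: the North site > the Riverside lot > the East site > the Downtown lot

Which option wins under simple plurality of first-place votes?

First-place votes: the Riverside lot 0, the North site 13, the Downtown lot 15, the East site 6.
the Downtown lot has the most first-place votes.

the Downtown lot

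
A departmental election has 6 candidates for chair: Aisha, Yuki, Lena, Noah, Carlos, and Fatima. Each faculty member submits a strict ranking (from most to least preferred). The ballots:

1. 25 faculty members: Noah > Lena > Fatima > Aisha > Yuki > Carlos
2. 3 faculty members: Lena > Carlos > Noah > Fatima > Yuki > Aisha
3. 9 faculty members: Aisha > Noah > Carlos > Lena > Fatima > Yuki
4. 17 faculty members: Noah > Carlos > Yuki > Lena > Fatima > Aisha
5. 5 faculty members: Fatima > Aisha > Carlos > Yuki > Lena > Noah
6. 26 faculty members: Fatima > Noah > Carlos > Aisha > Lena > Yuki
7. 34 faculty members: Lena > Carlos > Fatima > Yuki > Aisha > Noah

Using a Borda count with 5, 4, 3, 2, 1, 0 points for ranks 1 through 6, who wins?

Lena

Aisha: 25·2 + 3·0 + 9·5 + 17·0 + 5·4 + 26·2 + 34·1 = 201
Yuki: 25·1 + 3·1 + 9·0 + 17·3 + 5·2 + 26·0 + 34·2 = 157
Lena: 25·4 + 3·5 + 9·2 + 17·2 + 5·1 + 26·1 + 34·5 = 368
Noah: 25·5 + 3·3 + 9·4 + 17·5 + 5·0 + 26·4 + 34·0 = 359
Carlos: 25·0 + 3·4 + 9·3 + 17·4 + 5·3 + 26·3 + 34·4 = 336
Fatima: 25·3 + 3·2 + 9·1 + 17·1 + 5·5 + 26·5 + 34·3 = 364
Lena has the highest Borda score (368).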